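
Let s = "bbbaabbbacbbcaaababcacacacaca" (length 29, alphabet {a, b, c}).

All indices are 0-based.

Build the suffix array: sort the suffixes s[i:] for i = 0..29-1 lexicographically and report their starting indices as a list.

rank→(start, suffix):
  0 → (28, 'a')
  1 → (13, 'aaababcacacacaca')
  2 → (14, 'aababcacacacaca')
  3 → (3, 'aabbbacbbcaaababcacacacaca')
  4 → (15, 'ababcacacacaca')
  5 → (4, 'abbbacbbcaaababcacacacaca')
  6 → (17, 'abcacacacaca')
  7 → (26, 'aca')
  8 → (24, 'acaca')
  9 → (22, 'acacaca')
  10 → (20, 'acacacaca')
  11 → (8, 'acbbcaaababcacacacaca')
  12 → (2, 'baabbbacbbcaaababcacacacaca')
  13 → (16, 'babcacacacaca')
  14 → (7, 'bacbbcaaababcacacacaca')
  15 → (1, 'bbaabbbacbbcaaababcacacacaca')
  16 → (6, 'bbacbbcaaababcacacacaca')
  17 → (0, 'bbbaabbbacbbcaaababcacacacaca')
  18 → (5, 'bbbacbbcaaababcacacacaca')
  19 → (10, 'bbcaaababcacacacaca')
  20 → (11, 'bcaaababcacacacaca')
  21 → (18, 'bcacacacaca')
  22 → (27, 'ca')
  23 → (12, 'caaababcacacacaca')
  24 → (25, 'caca')
  25 → (23, 'cacaca')
  26 → (21, 'cacacaca')
  27 → (19, 'cacacacaca')
  28 → (9, 'cbbcaaababcacacacaca')

[28, 13, 14, 3, 15, 4, 17, 26, 24, 22, 20, 8, 2, 16, 7, 1, 6, 0, 5, 10, 11, 18, 27, 12, 25, 23, 21, 19, 9]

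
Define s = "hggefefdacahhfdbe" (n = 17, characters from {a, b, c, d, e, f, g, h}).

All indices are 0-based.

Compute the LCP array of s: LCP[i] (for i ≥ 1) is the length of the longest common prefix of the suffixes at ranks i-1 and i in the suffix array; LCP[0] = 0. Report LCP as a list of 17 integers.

rank→(start, suffix):
  0 → (8, 'acahhfdbe')
  1 → (10, 'ahhfdbe')
  2 → (15, 'be')
  3 → (9, 'cahhfdbe')
  4 → (7, 'dacahhfdbe')
  5 → (14, 'dbe')
  6 → (16, 'e')
  7 → (5, 'efdacahhfdbe')
  8 → (3, 'efefdacahhfdbe')
  9 → (6, 'fdacahhfdbe')
  10 → (13, 'fdbe')
  11 → (4, 'fefdacahhfdbe')
  12 → (2, 'gefefdacahhfdbe')
  13 → (1, 'ggefefdacahhfdbe')
  14 → (12, 'hfdbe')
  15 → (0, 'hggefefdacahhfdbe')
  16 → (11, 'hhfdbe')

SA = [8, 10, 15, 9, 7, 14, 16, 5, 3, 6, 13, 4, 2, 1, 12, 0, 11]
rank  pair      lcp
   1  s[8:],s[10:]  1  'a'
   2  s[10:],s[15:]  0  ''
   3  s[15:],s[9:]  0  ''
   4  s[9:],s[7:]  0  ''
   5  s[7:],s[14:]  1  'd'
   6  s[14:],s[16:]  0  ''
   7  s[16:],s[5:]  1  'e'
   8  s[5:],s[3:]  2  'ef'
   9  s[3:],s[6:]  0  ''
  10  s[6:],s[13:]  2  'fd'
  11  s[13:],s[4:]  1  'f'
  12  s[4:],s[2:]  0  ''
  13  s[2:],s[1:]  1  'g'
  14  s[1:],s[12:]  0  ''
  15  s[12:],s[0:]  1  'h'
  16  s[0:],s[11:]  1  'h'

[0, 1, 0, 0, 0, 1, 0, 1, 2, 0, 2, 1, 0, 1, 0, 1, 1]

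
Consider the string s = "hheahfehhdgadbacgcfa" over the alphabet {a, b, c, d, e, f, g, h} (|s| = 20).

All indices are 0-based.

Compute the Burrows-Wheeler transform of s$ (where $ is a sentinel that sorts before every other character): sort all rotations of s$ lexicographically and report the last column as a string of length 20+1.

afbgedgaahhfchdchhae$

rank  rotation               last
    0  $hheahfehhdgadbacgcfa  a
    1  a$hheahfehhdgadbacgcf  f
    2  acgcfa$hheahfehhdgadb  b
    3  adbacgcfa$hheahfehhdg  g
    4  ahfehhdgadbacgcfa$hhe  e
    5  bacgcfa$hheahfehhdgad  d
    6  cfa$hheahfehhdgadbacg  g
    7  cgcfa$hheahfehhdgadba  a
    8  dbacgcfa$hheahfehhdga  a
    9  dgadbacgcfa$hheahfehh  h
   10  eahfehhdgadbacgcfa$hh  h
   11  ehhdgadbacgcfa$hheahf  f
   12  fa$hheahfehhdgadbacgc  c
   13  fehhdgadbacgcfa$hheah  h
   14  gadbacgcfa$hheahfehhd  d
   15  gcfa$hheahfehhdgadbac  c
   16  hdgadbacgcfa$hheahfeh  h
   17  heahfehhdgadbacgcfa$h  h
   18  hfehhdgadbacgcfa$hhea  a
   19  hhdgadbacgcfa$hheahfe  e
   20  hheahfehhdgadbacgcfa$  $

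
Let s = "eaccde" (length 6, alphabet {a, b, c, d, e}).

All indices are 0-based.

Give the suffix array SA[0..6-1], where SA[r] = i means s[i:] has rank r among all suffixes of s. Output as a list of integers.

rank→(start, suffix):
  0 → (1, 'accde')
  1 → (2, 'ccde')
  2 → (3, 'cde')
  3 → (4, 'de')
  4 → (5, 'e')
  5 → (0, 'eaccde')

[1, 2, 3, 4, 5, 0]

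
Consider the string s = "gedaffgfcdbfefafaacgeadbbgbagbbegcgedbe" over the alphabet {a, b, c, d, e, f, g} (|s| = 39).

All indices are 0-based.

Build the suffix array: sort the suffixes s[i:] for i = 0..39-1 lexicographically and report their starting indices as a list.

rank | idx | suffix
   0 |  16 | aacgeadbbgbagbbegcgedbe
   1 |  17 | acgeadbbgbagbbegcgedbe
   2 |  21 | adbbgbagbbegcgedbe
   3 |  14 | afaacgeadbbgbagbbegcgedbe
   4 |   3 | affgfcdbfefafaacgeadbbgbagbbegcgedbe
   5 |  27 | agbbegcgedbe
   6 |  26 | bagbbegcgedbe
   7 |  29 | bbegcgedbe
   8 |  23 | bbgbagbbegcgedbe
   9 |  37 | be
  10 |  30 | begcgedbe
  11 |  10 | bfefafaacgeadbbgbagbbegcgedbe
  12 |  24 | bgbagbbegcgedbe
  13 |   8 | cdbfefafaacgeadbbgbagbbegcgedbe
  14 |  18 | cgeadbbgbagbbegcgedbe
  15 |  33 | cgedbe
  16 |   2 | daffgfcdbfefafaacgeadbbgbagbbegcgedbe
  17 |  22 | dbbgbagbbegcgedbe
  18 |  36 | dbe
  19 |   9 | dbfefafaacgeadbbgbagbbegcgedbe
  20 |  38 | e
  21 |  20 | eadbbgbagbbegcgedbe
  22 |   1 | edaffgfcdbfefafaacgeadbbgbagbbegcgedbe
  23 |  35 | edbe
  24 |  12 | efafaacgeadbbgbagbbegcgedbe
  25 |  31 | egcgedbe
  26 |  15 | faacgeadbbgbagbbegcgedbe
  27 |  13 | fafaacgeadbbgbagbbegcgedbe
  28 |   7 | fcdbfefafaacgeadbbgbagbbegcgedbe
  29 |  11 | fefafaacgeadbbgbagbbegcgedbe
  30 |   4 | ffgfcdbfefafaacgeadbbgbagbbegcgedbe
  31 |   5 | fgfcdbfefafaacgeadbbgbagbbegcgedbe
  32 |  25 | gbagbbegcgedbe
  33 |  28 | gbbegcgedbe
  34 |  32 | gcgedbe
  35 |  19 | geadbbgbagbbegcgedbe
  36 |   0 | gedaffgfcdbfefafaacgeadbbgbagbbegcgedbe
  37 |  34 | gedbe
  38 |   6 | gfcdbfefafaacgeadbbgbagbbegcgedbe

[16, 17, 21, 14, 3, 27, 26, 29, 23, 37, 30, 10, 24, 8, 18, 33, 2, 22, 36, 9, 38, 20, 1, 35, 12, 31, 15, 13, 7, 11, 4, 5, 25, 28, 32, 19, 0, 34, 6]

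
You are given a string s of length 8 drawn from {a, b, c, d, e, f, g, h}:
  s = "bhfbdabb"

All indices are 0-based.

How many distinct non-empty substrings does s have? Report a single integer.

33

sorted suffixes:
  #0 SA[0]=5  'abb'
  #1 SA[1]=7  'b'
  #2 SA[2]=6  'bb'
  #3 SA[3]=3  'bdabb'
  #4 SA[4]=0  'bhfbdabb'
  #5 SA[5]=4  'dabb'
  #6 SA[6]=2  'fbdabb'
  #7 SA[7]=1  'hfbdabb'

SA = [5, 7, 6, 3, 0, 4, 2, 1]
i: (SA[i-1],SA[i]) lcp shared
  1: (5,7) 0 ''
  2: (7,6) 1 'b'
  3: (6,3) 1 'b'
  4: (3,0) 1 'b'
  5: (0,4) 0 ''
  6: (4,2) 0 ''
  7: (2,1) 0 ''

n(n+1)/2 = 8·9/2 = 36
Σ LCP = 0 + 0 + 1 + 1 + 1 + 0 + 0 + 0 = 3
distinct = 36 − 3 = 33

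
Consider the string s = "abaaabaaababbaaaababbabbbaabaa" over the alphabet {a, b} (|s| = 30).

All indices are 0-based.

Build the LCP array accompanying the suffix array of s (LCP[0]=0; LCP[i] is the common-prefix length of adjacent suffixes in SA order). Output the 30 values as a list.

sorted suffixes:
  #0 SA[0]=29  'a'
  #1 SA[1]=28  'aa'
  #2 SA[2]=13  'aaaababbabbbaabaa'
  #3 SA[3]=2  'aaabaaababbaaaababbabbbaabaa'
  #4 SA[4]=6  'aaababbaaaababbabbbaabaa'
  #5 SA[5]=14  'aaababbabbbaabaa'
  #6 SA[6]=25  'aabaa'
  #7 SA[7]=3  'aabaaababbaaaababbabbbaabaa'
  #8 SA[8]=7  'aababbaaaababbabbbaabaa'
  #9 SA[9]=15  'aababbabbbaabaa'
  #10 SA[10]=26  'abaa'
  #11 SA[11]=0  'abaaabaaababbaaaababbabbbaabaa'
  #12 SA[12]=4  'abaaababbaaaababbabbbaabaa'
  #13 SA[13]=8  'ababbaaaababbabbbaabaa'
  #14 SA[14]=16  'ababbabbbaabaa'
  #15 SA[15]=10  'abbaaaababbabbbaabaa'
  #16 SA[16]=18  'abbabbbaabaa'
  #17 SA[17]=21  'abbbaabaa'
  #18 SA[18]=27  'baa'
  #19 SA[19]=12  'baaaababbabbbaabaa'
  #20 SA[20]=1  'baaabaaababbaaaababbabbbaabaa'
  #21 SA[21]=5  'baaababbaaaababbabbbaabaa'
  #22 SA[22]=24  'baabaa'
  #23 SA[23]=9  'babbaaaababbabbbaabaa'
  #24 SA[24]=17  'babbabbbaabaa'
  #25 SA[25]=20  'babbbaabaa'
  #26 SA[26]=11  'bbaaaababbabbbaabaa'
  #27 SA[27]=23  'bbaabaa'
  #28 SA[28]=19  'bbabbbaabaa'
  #29 SA[29]=22  'bbbaabaa'

SA = [29, 28, 13, 2, 6, 14, 25, 3, 7, 15, 26, 0, 4, 8, 16, 10, 18, 21, 27, 12, 1, 5, 24, 9, 17, 20, 11, 23, 19, 22]
i: (SA[i-1],SA[i]) lcp shared
  1: (29,28) 1 'a'
  2: (28,13) 2 'aa'
  3: (13,2) 3 'aaa'
  4: (2,6) 5 'aaaba'
  5: (6,14) 8 'aaababba'
  6: (14,25) 2 'aa'
  7: (25,3) 5 'aabaa'
  8: (3,7) 4 'aaba'
  9: (7,15) 7 'aababba'
  10: (15,26) 1 'a'
  11: (26,0) 4 'abaa'
  12: (0,4) 7 'abaaaba'
  13: (4,8) 3 'aba'
  14: (8,16) 6 'ababba'
  15: (16,10) 2 'ab'
  16: (10,18) 4 'abba'
  17: (18,21) 3 'abb'
  18: (21,27) 0 ''
  19: (27,12) 3 'baa'
  20: (12,1) 4 'baaa'
  21: (1,5) 6 'baaaba'
  22: (5,24) 3 'baa'
  23: (24,9) 2 'ba'
  24: (9,17) 5 'babba'
  25: (17,20) 4 'babb'
  26: (20,11) 1 'b'
  27: (11,23) 4 'bbaa'
  28: (23,19) 3 'bba'
  29: (19,22) 2 'bb'

[0, 1, 2, 3, 5, 8, 2, 5, 4, 7, 1, 4, 7, 3, 6, 2, 4, 3, 0, 3, 4, 6, 3, 2, 5, 4, 1, 4, 3, 2]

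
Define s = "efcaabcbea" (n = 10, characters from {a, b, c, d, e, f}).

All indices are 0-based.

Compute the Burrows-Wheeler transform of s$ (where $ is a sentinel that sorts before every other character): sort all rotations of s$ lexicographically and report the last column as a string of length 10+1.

aecaacfbb$e

rank  rotation     last
    0  $efcaabcbea  a
    1  a$efcaabcbe  e
    2  aabcbea$efc  c
    3  abcbea$efca  a
    4  bcbea$efcaa  a
    5  bea$efcaabc  c
    6  caabcbea$ef  f
    7  cbea$efcaab  b
    8  ea$efcaabcb  b
    9  efcaabcbea$  $
   10  fcaabcbea$e  e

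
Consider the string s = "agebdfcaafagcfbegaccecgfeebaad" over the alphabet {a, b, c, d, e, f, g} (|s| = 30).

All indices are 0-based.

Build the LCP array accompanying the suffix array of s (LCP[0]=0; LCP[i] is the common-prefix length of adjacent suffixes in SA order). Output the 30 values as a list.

[0, 2, 1, 1, 1, 1, 2, 0, 1, 1, 0, 1, 1, 1, 1, 0, 1, 0, 2, 1, 1, 1, 0, 1, 1, 1, 0, 1, 1, 1]

rank | idx | suffix
   0 |  27 | aad
   1 |   7 | aafagcfbegaccecgfeebaad
   2 |  17 | accecgfeebaad
   3 |  28 | ad
   4 |   8 | afagcfbegaccecgfeebaad
   5 |  10 | agcfbegaccecgfeebaad
   6 |   0 | agebdfcaafagcfbegaccecgfeebaad
   7 |  26 | baad
   8 |   3 | bdfcaafagcfbegaccecgfeebaad
   9 |  14 | begaccecgfeebaad
  10 |   6 | caafagcfbegaccecgfeebaad
  11 |  18 | ccecgfeebaad
  12 |  19 | cecgfeebaad
  13 |  12 | cfbegaccecgfeebaad
  14 |  21 | cgfeebaad
  15 |  29 | d
  16 |   4 | dfcaafagcfbegaccecgfeebaad
  17 |  25 | ebaad
  18 |   2 | ebdfcaafagcfbegaccecgfeebaad
  19 |  20 | ecgfeebaad
  20 |  24 | eebaad
  21 |  15 | egaccecgfeebaad
  22 |   9 | fagcfbegaccecgfeebaad
  23 |  13 | fbegaccecgfeebaad
  24 |   5 | fcaafagcfbegaccecgfeebaad
  25 |  23 | feebaad
  26 |  16 | gaccecgfeebaad
  27 |  11 | gcfbegaccecgfeebaad
  28 |   1 | gebdfcaafagcfbegaccecgfeebaad
  29 |  22 | gfeebaad

SA = [27, 7, 17, 28, 8, 10, 0, 26, 3, 14, 6, 18, 19, 12, 21, 29, 4, 25, 2, 20, 24, 15, 9, 13, 5, 23, 16, 11, 1, 22]
[i] adj suffixes → lcp
  [1] 27/7 → 2 ('aa')
  [2] 7/17 → 1 ('a')
  [3] 17/28 → 1 ('a')
  [4] 28/8 → 1 ('a')
  [5] 8/10 → 1 ('a')
  [6] 10/0 → 2 ('ag')
  [7] 0/26 → 0 ('')
  [8] 26/3 → 1 ('b')
  [9] 3/14 → 1 ('b')
  [10] 14/6 → 0 ('')
  [11] 6/18 → 1 ('c')
  [12] 18/19 → 1 ('c')
  [13] 19/12 → 1 ('c')
  [14] 12/21 → 1 ('c')
  [15] 21/29 → 0 ('')
  [16] 29/4 → 1 ('d')
  [17] 4/25 → 0 ('')
  [18] 25/2 → 2 ('eb')
  [19] 2/20 → 1 ('e')
  [20] 20/24 → 1 ('e')
  [21] 24/15 → 1 ('e')
  [22] 15/9 → 0 ('')
  [23] 9/13 → 1 ('f')
  [24] 13/5 → 1 ('f')
  [25] 5/23 → 1 ('f')
  [26] 23/16 → 0 ('')
  [27] 16/11 → 1 ('g')
  [28] 11/1 → 1 ('g')
  [29] 1/22 → 1 ('g')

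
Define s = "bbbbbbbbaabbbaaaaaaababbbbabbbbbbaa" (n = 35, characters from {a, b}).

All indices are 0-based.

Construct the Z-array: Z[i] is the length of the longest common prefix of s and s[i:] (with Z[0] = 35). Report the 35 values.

Z[0]=35
i=1: fresh scan; Z[1]=7 scan→box=[1,8)
i=2: min(r-i=6, Z[1]=7)=6; Z[2]=6
i=3: min(r-i=5, Z[2]=6)=5; Z[3]=5
i=4: min(r-i=4, Z[3]=5)=4; Z[4]=4
i=5: min(r-i=3, Z[4]=4)=3; Z[5]=3
i=6: min(r-i=2, Z[5]=3)=2; Z[6]=2
i=7: min(r-i=1, Z[6]=2)=1; Z[7]=1
i=8: fresh scan; Z[8]=0
i=9: fresh scan; Z[9]=0
i=10: fresh scan; Z[10]=3 scan→box=[10,13)
i=11: min(r-i=2, Z[1]=7)=2; Z[11]=2
i=12: min(r-i=1, Z[2]=6)=1; Z[12]=1
i=13: fresh scan; Z[13]=0
i=14: fresh scan; Z[14]=0
i=15: fresh scan; Z[15]=0
i=16: fresh scan; Z[16]=0
i=17: fresh scan; Z[17]=0
i=18: fresh scan; Z[18]=0
i=19: fresh scan; Z[19]=0
i=20: fresh scan; Z[20]=1 scan→box=[20,21)
i=21: fresh scan; Z[21]=0
i=22: fresh scan; Z[22]=4 scan→box=[22,26)
i=23: min(r-i=3, Z[1]=7)=3; Z[23]=3
i=24: min(r-i=2, Z[2]=6)=2; Z[24]=2
i=25: min(r-i=1, Z[3]=5)=1; Z[25]=1
i=26: fresh scan; Z[26]=0
i=27: fresh scan; Z[27]=6 scan→box=[27,33)
i=28: min(r-i=5, Z[1]=7)=5; Z[28]=5
i=29: min(r-i=4, Z[2]=6)=4; Z[29]=4
i=30: min(r-i=3, Z[3]=5)=3; Z[30]=3
i=31: min(r-i=2, Z[4]=4)=2; Z[31]=2
i=32: min(r-i=1, Z[5]=3)=1; Z[32]=1
i=33: fresh scan; Z[33]=0
i=34: fresh scan; Z[34]=0

[35, 7, 6, 5, 4, 3, 2, 1, 0, 0, 3, 2, 1, 0, 0, 0, 0, 0, 0, 0, 1, 0, 4, 3, 2, 1, 0, 6, 5, 4, 3, 2, 1, 0, 0]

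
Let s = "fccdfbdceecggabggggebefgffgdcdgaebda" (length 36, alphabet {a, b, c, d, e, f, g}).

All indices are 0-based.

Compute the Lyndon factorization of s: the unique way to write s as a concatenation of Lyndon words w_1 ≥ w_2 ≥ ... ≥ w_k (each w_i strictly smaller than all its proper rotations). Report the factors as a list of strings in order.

["f", "ccdf", "bdceecgg", "abggggebefgffgdcdgaebd", "a"]

emit factor 1: 'f' (i=0, period=1)
emit factor 2: 'ccdf' (i=1, period=4)
emit factor 3: 'bdceecgg' (i=5, period=8)
emit factor 4: 'abggggebefgffgdcdgaebd' (i=13, period=22)
emit factor 5: 'a' (i=35, period=1)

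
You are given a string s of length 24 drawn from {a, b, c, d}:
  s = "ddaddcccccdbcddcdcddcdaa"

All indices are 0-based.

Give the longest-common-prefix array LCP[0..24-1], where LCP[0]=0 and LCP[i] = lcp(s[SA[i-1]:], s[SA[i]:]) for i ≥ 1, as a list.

rank | idx | suffix
   0 |  23 | a
   1 |  22 | aa
   2 |   2 | addcccccdbcddcdcddcdaa
   3 |  11 | bcddcdcddcdaa
   4 |   5 | cccccdbcddcdcddcdaa
   5 |   6 | ccccdbcddcdcddcdaa
   6 |   7 | cccdbcddcdcddcdaa
   7 |   8 | ccdbcddcdcddcdaa
   8 |  20 | cdaa
   9 |   9 | cdbcddcdcddcdaa
  10 |  15 | cdcddcdaa
  11 |  17 | cddcdaa
  12 |  12 | cddcdcddcdaa
  13 |  21 | daa
  14 |   1 | daddcccccdbcddcdcddcdaa
  15 |  10 | dbcddcdcddcdaa
  16 |   4 | dcccccdbcddcdcddcdaa
  17 |  19 | dcdaa
  18 |  14 | dcdcddcdaa
  19 |  16 | dcddcdaa
  20 |   0 | ddaddcccccdbcddcdcddcdaa
  21 |   3 | ddcccccdbcddcdcddcdaa
  22 |  18 | ddcdaa
  23 |  13 | ddcdcddcdaa

SA = [23, 22, 2, 11, 5, 6, 7, 8, 20, 9, 15, 17, 12, 21, 1, 10, 4, 19, 14, 16, 0, 3, 18, 13]
rank  pair      lcp
   1  s[23:],s[22:]  1  'a'
   2  s[22:],s[2:]  1  'a'
   3  s[2:],s[11:]  0  ''
   4  s[11:],s[5:]  0  ''
   5  s[5:],s[6:]  4  'cccc'
   6  s[6:],s[7:]  3  'ccc'
   7  s[7:],s[8:]  2  'cc'
   8  s[8:],s[20:]  1  'c'
   9  s[20:],s[9:]  2  'cd'
  10  s[9:],s[15:]  2  'cd'
  11  s[15:],s[17:]  2  'cd'
  12  s[17:],s[12:]  5  'cddcd'
  13  s[12:],s[21:]  0  ''
  14  s[21:],s[1:]  2  'da'
  15  s[1:],s[10:]  1  'd'
  16  s[10:],s[4:]  1  'd'
  17  s[4:],s[19:]  2  'dc'
  18  s[19:],s[14:]  3  'dcd'
  19  s[14:],s[16:]  3  'dcd'
  20  s[16:],s[0:]  1  'd'
  21  s[0:],s[3:]  2  'dd'
  22  s[3:],s[18:]  3  'ddc'
  23  s[18:],s[13:]  4  'ddcd'

[0, 1, 1, 0, 0, 4, 3, 2, 1, 2, 2, 2, 5, 0, 2, 1, 1, 2, 3, 3, 1, 2, 3, 4]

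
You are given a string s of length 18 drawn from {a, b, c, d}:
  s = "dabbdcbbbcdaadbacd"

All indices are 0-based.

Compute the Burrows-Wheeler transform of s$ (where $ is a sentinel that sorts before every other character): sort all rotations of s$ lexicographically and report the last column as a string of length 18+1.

rank  rotation             last
    0  $dabbdcbbbcdaadbacd  d
    1  aadbacd$dabbdcbbbcd  d
    2  abbdcbbbcdaadbacd$d  d
    3  acd$dabbdcbbbcdaadb  b
    4  adbacd$dabbdcbbbcda  a
    5  bacd$dabbdcbbbcdaad  d
    6  bbbcdaadbacd$dabbdc  c
    7  bbcdaadbacd$dabbdcb  b
    8  bbdcbbbcdaadbacd$da  a
    9  bcdaadbacd$dabbdcbb  b
   10  bdcbbbcdaadbacd$dab  b
   11  cbbbcdaadbacd$dabbd  d
   12  cd$dabbdcbbbcdaadba  a
   13  cdaadbacd$dabbdcbbb  b
   14  d$dabbdcbbbcdaadbac  c
   15  daadbacd$dabbdcbbbc  c
   16  dabbdcbbbcdaadbacd$  $
   17  dbacd$dabbdcbbbcdaa  a
   18  dcbbbcdaadbacd$dabb  b

dddbadcbabbdabcc$ab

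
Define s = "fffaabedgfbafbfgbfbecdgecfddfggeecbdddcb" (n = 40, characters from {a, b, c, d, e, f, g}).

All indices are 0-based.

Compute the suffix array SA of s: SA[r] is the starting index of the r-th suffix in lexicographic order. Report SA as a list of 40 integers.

rank | idx | suffix
   0 |   3 | aabedgfbafbfgbfbecdgecfddfggeecbdddcb
   1 |   4 | abedgfbafbfgbfbecdgecfddfggeecbdddcb
   2 |  11 | afbfgbfbecdgecfddfggeecbdddcb
   3 |  39 | b
   4 |  10 | bafbfgbfbecdgecfddfggeecbdddcb
   5 |  34 | bdddcb
   6 |  18 | becdgecfddfggeecbdddcb
   7 |   5 | bedgfbafbfgbfbecdgecfddfggeecbdddcb
   8 |  16 | bfbecdgecfddfggeecbdddcb
   9 |  13 | bfgbfbecdgecfddfggeecbdddcb
  10 |  38 | cb
  11 |  33 | cbdddcb
  12 |  20 | cdgecfddfggeecbdddcb
  13 |  24 | cfddfggeecbdddcb
  14 |  37 | dcb
  15 |  36 | ddcb
  16 |  35 | dddcb
  17 |  26 | ddfggeecbdddcb
  18 |  27 | dfggeecbdddcb
  19 |  21 | dgecfddfggeecbdddcb
  20 |   7 | dgfbafbfgbfbecdgecfddfggeecbdddcb
  21 |  32 | ecbdddcb
  22 |  19 | ecdgecfddfggeecbdddcb
  23 |  23 | ecfddfggeecbdddcb
  24 |   6 | edgfbafbfgbfbecdgecfddfggeecbdddcb
  25 |  31 | eecbdddcb
  26 |   2 | faabedgfbafbfgbfbecdgecfddfggeecbdddcb
  27 |   9 | fbafbfgbfbecdgecfddfggeecbdddcb
  28 |  17 | fbecdgecfddfggeecbdddcb
  29 |  12 | fbfgbfbecdgecfddfggeecbdddcb
  30 |  25 | fddfggeecbdddcb
  31 |   1 | ffaabedgfbafbfgbfbecdgecfddfggeecbdddcb
  32 |   0 | fffaabedgfbafbfgbfbecdgecfddfggeecbdddcb
  33 |  14 | fgbfbecdgecfddfggeecbdddcb
  34 |  28 | fggeecbdddcb
  35 |  15 | gbfbecdgecfddfggeecbdddcb
  36 |  22 | gecfddfggeecbdddcb
  37 |  30 | geecbdddcb
  38 |   8 | gfbafbfgbfbecdgecfddfggeecbdddcb
  39 |  29 | ggeecbdddcb

[3, 4, 11, 39, 10, 34, 18, 5, 16, 13, 38, 33, 20, 24, 37, 36, 35, 26, 27, 21, 7, 32, 19, 23, 6, 31, 2, 9, 17, 12, 25, 1, 0, 14, 28, 15, 22, 30, 8, 29]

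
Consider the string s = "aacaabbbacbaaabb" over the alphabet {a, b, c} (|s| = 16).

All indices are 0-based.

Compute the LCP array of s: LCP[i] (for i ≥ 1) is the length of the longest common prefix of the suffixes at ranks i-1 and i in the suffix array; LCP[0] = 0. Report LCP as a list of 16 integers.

sorted suffixes:
  #0 SA[0]=11  'aaabb'
  #1 SA[1]=12  'aabb'
  #2 SA[2]=3  'aabbbacbaaabb'
  #3 SA[3]=0  'aacaabbbacbaaabb'
  #4 SA[4]=13  'abb'
  #5 SA[5]=4  'abbbacbaaabb'
  #6 SA[6]=1  'acaabbbacbaaabb'
  #7 SA[7]=8  'acbaaabb'
  #8 SA[8]=15  'b'
  #9 SA[9]=10  'baaabb'
  #10 SA[10]=7  'bacbaaabb'
  #11 SA[11]=14  'bb'
  #12 SA[12]=6  'bbacbaaabb'
  #13 SA[13]=5  'bbbacbaaabb'
  #14 SA[14]=2  'caabbbacbaaabb'
  #15 SA[15]=9  'cbaaabb'

SA = [11, 12, 3, 0, 13, 4, 1, 8, 15, 10, 7, 14, 6, 5, 2, 9]
[i] adj suffixes → lcp
  [1] 11/12 → 2 ('aa')
  [2] 12/3 → 4 ('aabb')
  [3] 3/0 → 2 ('aa')
  [4] 0/13 → 1 ('a')
  [5] 13/4 → 3 ('abb')
  [6] 4/1 → 1 ('a')
  [7] 1/8 → 2 ('ac')
  [8] 8/15 → 0 ('')
  [9] 15/10 → 1 ('b')
  [10] 10/7 → 2 ('ba')
  [11] 7/14 → 1 ('b')
  [12] 14/6 → 2 ('bb')
  [13] 6/5 → 2 ('bb')
  [14] 5/2 → 0 ('')
  [15] 2/9 → 1 ('c')

[0, 2, 4, 2, 1, 3, 1, 2, 0, 1, 2, 1, 2, 2, 0, 1]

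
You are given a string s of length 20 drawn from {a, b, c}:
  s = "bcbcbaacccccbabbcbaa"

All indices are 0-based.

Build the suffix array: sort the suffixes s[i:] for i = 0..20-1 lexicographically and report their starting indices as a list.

[19, 18, 5, 13, 6, 17, 4, 12, 14, 15, 2, 0, 16, 3, 11, 1, 10, 9, 8, 7]

rank | idx | suffix
   0 |  19 | a
   1 |  18 | aa
   2 |   5 | aacccccbabbcbaa
   3 |  13 | abbcbaa
   4 |   6 | acccccbabbcbaa
   5 |  17 | baa
   6 |   4 | baacccccbabbcbaa
   7 |  12 | babbcbaa
   8 |  14 | bbcbaa
   9 |  15 | bcbaa
  10 |   2 | bcbaacccccbabbcbaa
  11 |   0 | bcbcbaacccccbabbcbaa
  12 |  16 | cbaa
  13 |   3 | cbaacccccbabbcbaa
  14 |  11 | cbabbcbaa
  15 |   1 | cbcbaacccccbabbcbaa
  16 |  10 | ccbabbcbaa
  17 |   9 | cccbabbcbaa
  18 |   8 | ccccbabbcbaa
  19 |   7 | cccccbabbcbaa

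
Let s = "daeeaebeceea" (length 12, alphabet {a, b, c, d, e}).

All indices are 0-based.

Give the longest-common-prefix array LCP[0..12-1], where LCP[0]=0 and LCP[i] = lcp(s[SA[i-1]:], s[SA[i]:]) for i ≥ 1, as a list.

sorted suffixes:
  #0 SA[0]=11  'a'
  #1 SA[1]=4  'aebeceea'
  #2 SA[2]=1  'aeeaebeceea'
  #3 SA[3]=6  'beceea'
  #4 SA[4]=8  'ceea'
  #5 SA[5]=0  'daeeaebeceea'
  #6 SA[6]=10  'ea'
  #7 SA[7]=3  'eaebeceea'
  #8 SA[8]=5  'ebeceea'
  #9 SA[9]=7  'eceea'
  #10 SA[10]=9  'eea'
  #11 SA[11]=2  'eeaebeceea'

SA = [11, 4, 1, 6, 8, 0, 10, 3, 5, 7, 9, 2]
rank  pair      lcp
   1  s[11:],s[4:]  1  'a'
   2  s[4:],s[1:]  2  'ae'
   3  s[1:],s[6:]  0  ''
   4  s[6:],s[8:]  0  ''
   5  s[8:],s[0:]  0  ''
   6  s[0:],s[10:]  0  ''
   7  s[10:],s[3:]  2  'ea'
   8  s[3:],s[5:]  1  'e'
   9  s[5:],s[7:]  1  'e'
  10  s[7:],s[9:]  1  'e'
  11  s[9:],s[2:]  3  'eea'

[0, 1, 2, 0, 0, 0, 0, 2, 1, 1, 1, 3]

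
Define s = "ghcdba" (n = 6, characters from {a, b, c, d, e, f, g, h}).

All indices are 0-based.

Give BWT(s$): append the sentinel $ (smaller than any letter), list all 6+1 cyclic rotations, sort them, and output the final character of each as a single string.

rank  rotation last
    0  $ghcdba  a
    1  a$ghcdb  b
    2  ba$ghcd  d
    3  cdba$gh  h
    4  dba$ghc  c
    5  ghcdba$  $
    6  hcdba$g  g

abdhc$g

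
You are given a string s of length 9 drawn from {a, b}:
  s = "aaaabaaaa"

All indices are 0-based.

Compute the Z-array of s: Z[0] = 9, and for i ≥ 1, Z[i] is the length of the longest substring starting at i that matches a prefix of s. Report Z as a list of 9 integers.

[9, 3, 2, 1, 0, 4, 3, 2, 1]

Z[0]=9
i=1: fresh scan; Z[1]=3 scan→box=[1,4)
i=2: min(r-i=2, Z[1]=3)=2; Z[2]=2
i=3: min(r-i=1, Z[2]=2)=1; Z[3]=1
i=4: fresh scan; Z[4]=0
i=5: fresh scan; Z[5]=4 scan→box=[5,9)
i=6: min(r-i=3, Z[1]=3)=3; Z[6]=3
i=7: min(r-i=2, Z[2]=2)=2; Z[7]=2
i=8: min(r-i=1, Z[3]=1)=1; Z[8]=1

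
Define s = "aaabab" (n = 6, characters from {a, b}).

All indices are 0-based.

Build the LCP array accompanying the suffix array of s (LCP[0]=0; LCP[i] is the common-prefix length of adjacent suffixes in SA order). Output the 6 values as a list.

rank | idx | suffix
   0 |   0 | aaabab
   1 |   1 | aabab
   2 |   4 | ab
   3 |   2 | abab
   4 |   5 | b
   5 |   3 | bab

SA = [0, 1, 4, 2, 5, 3]
rank  pair      lcp
   1  s[0:],s[1:]  2  'aa'
   2  s[1:],s[4:]  1  'a'
   3  s[4:],s[2:]  2  'ab'
   4  s[2:],s[5:]  0  ''
   5  s[5:],s[3:]  1  'b'

[0, 2, 1, 2, 0, 1]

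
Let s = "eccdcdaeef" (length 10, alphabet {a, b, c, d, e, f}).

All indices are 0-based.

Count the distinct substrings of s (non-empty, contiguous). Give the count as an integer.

sorted suffixes:
  #0 SA[0]=6  'aeef'
  #1 SA[1]=1  'ccdcdaeef'
  #2 SA[2]=4  'cdaeef'
  #3 SA[3]=2  'cdcdaeef'
  #4 SA[4]=5  'daeef'
  #5 SA[5]=3  'dcdaeef'
  #6 SA[6]=0  'eccdcdaeef'
  #7 SA[7]=7  'eef'
  #8 SA[8]=8  'ef'
  #9 SA[9]=9  'f'

SA = [6, 1, 4, 2, 5, 3, 0, 7, 8, 9]
i: (SA[i-1],SA[i]) lcp shared
  1: (6,1) 0 ''
  2: (1,4) 1 'c'
  3: (4,2) 2 'cd'
  4: (2,5) 0 ''
  5: (5,3) 1 'd'
  6: (3,0) 0 ''
  7: (0,7) 1 'e'
  8: (7,8) 1 'e'
  9: (8,9) 0 ''

n(n+1)/2 = 10·11/2 = 55
Σ LCP = 0 + 0 + 1 + 2 + 0 + 1 + 0 + 1 + 1 + 0 = 6
distinct = 55 − 6 = 49

49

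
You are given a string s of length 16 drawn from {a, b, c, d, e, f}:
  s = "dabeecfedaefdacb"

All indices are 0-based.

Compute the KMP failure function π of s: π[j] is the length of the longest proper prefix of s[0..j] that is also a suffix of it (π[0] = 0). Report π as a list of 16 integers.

π[0] = 0
j=1 s[j]='a': π[1]=0 (border '')
j=2 s[j]='b': π[2]=0 (border '')
j=3 s[j]='e': π[3]=0 (border '')
j=4 s[j]='e': π[4]=0 (border '')
j=5 s[j]='c': π[5]=0 (border '')
j=6 s[j]='f': π[6]=0 (border '')
j=7 s[j]='e': π[7]=0 (border '')
j=8 s[j]='d': π[8]=1 (border 'd')
j=9 s[j]='a': π[9]=2 (border 'da')
j=10 s[j]='e': k: 2→0; π[10]=0 (border '')
j=11 s[j]='f': π[11]=0 (border '')
j=12 s[j]='d': π[12]=1 (border 'd')
j=13 s[j]='a': π[13]=2 (border 'da')
j=14 s[j]='c': k: 2→0; π[14]=0 (border '')
j=15 s[j]='b': π[15]=0 (border '')

[0, 0, 0, 0, 0, 0, 0, 0, 1, 2, 0, 0, 1, 2, 0, 0]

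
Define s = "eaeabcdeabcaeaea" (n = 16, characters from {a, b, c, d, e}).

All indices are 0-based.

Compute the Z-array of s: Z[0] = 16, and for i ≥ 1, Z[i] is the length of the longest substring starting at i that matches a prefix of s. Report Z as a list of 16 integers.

Z[0]=16
i=1: i≥r, start 0; Z[1]=0
i=2: i≥r, start 0; Z[2]=2 scan→box=[2,4)
i=3: min(r-i=1, Z[1]=0)=0; Z[3]=0
i=4: i≥r, start 0; Z[4]=0
i=5: i≥r, start 0; Z[5]=0
i=6: i≥r, start 0; Z[6]=0
i=7: i≥r, start 0; Z[7]=2 scan→box=[7,9)
i=8: min(r-i=1, Z[1]=0)=0; Z[8]=0
i=9: i≥r, start 0; Z[9]=0
i=10: i≥r, start 0; Z[10]=0
i=11: i≥r, start 0; Z[11]=0
i=12: i≥r, start 0; Z[12]=4 scan→box=[12,16)
i=13: min(r-i=3, Z[1]=0)=0; Z[13]=0
i=14: min(r-i=2, Z[2]=2)=2; Z[14]=2
i=15: min(r-i=1, Z[3]=0)=0; Z[15]=0

[16, 0, 2, 0, 0, 0, 0, 2, 0, 0, 0, 0, 4, 0, 2, 0]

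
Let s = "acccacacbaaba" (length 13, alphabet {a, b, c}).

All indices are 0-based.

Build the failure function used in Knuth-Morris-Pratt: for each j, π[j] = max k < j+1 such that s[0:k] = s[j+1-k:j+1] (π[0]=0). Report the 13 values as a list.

[0, 0, 0, 0, 1, 2, 1, 2, 0, 1, 1, 0, 1]

π[0] = 0
j=1 s[j]='c': π[1]=0 (border '')
j=2 s[j]='c': π[2]=0 (border '')
j=3 s[j]='c': π[3]=0 (border '')
j=4 s[j]='a': π[4]=1 (border 'a')
j=5 s[j]='c': π[5]=2 (border 'ac')
j=6 s[j]='a': k: 2→0; π[6]=1 (border 'a')
j=7 s[j]='c': π[7]=2 (border 'ac')
j=8 s[j]='b': k: 2→0; π[8]=0 (border '')
j=9 s[j]='a': π[9]=1 (border 'a')
j=10 s[j]='a': k: 1→0; π[10]=1 (border 'a')
j=11 s[j]='b': k: 1→0; π[11]=0 (border '')
j=12 s[j]='a': π[12]=1 (border 'a')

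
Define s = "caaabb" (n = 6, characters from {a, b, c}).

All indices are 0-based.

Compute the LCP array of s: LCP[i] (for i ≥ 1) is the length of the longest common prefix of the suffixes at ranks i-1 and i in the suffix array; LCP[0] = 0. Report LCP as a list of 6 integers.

[0, 2, 1, 0, 1, 0]

rank | idx | suffix
   0 |   1 | aaabb
   1 |   2 | aabb
   2 |   3 | abb
   3 |   5 | b
   4 |   4 | bb
   5 |   0 | caaabb

SA = [1, 2, 3, 5, 4, 0]
i: (SA[i-1],SA[i]) lcp shared
  1: (1,2) 2 'aa'
  2: (2,3) 1 'a'
  3: (3,5) 0 ''
  4: (5,4) 1 'b'
  5: (4,0) 0 ''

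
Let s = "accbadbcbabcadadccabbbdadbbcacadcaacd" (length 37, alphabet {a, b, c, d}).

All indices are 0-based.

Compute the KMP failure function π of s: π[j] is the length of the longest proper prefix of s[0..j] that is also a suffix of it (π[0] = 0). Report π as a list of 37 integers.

π[0] = 0
j=1 s[j]='c': π[1]=0 (border '')
j=2 s[j]='c': π[2]=0 (border '')
j=3 s[j]='b': π[3]=0 (border '')
j=4 s[j]='a': π[4]=1 (border 'a')
j=5 s[j]='d': k: 1→0; π[5]=0 (border '')
j=6 s[j]='b': π[6]=0 (border '')
j=7 s[j]='c': π[7]=0 (border '')
j=8 s[j]='b': π[8]=0 (border '')
j=9 s[j]='a': π[9]=1 (border 'a')
j=10 s[j]='b': k: 1→0; π[10]=0 (border '')
j=11 s[j]='c': π[11]=0 (border '')
j=12 s[j]='a': π[12]=1 (border 'a')
j=13 s[j]='d': k: 1→0; π[13]=0 (border '')
j=14 s[j]='a': π[14]=1 (border 'a')
j=15 s[j]='d': k: 1→0; π[15]=0 (border '')
j=16 s[j]='c': π[16]=0 (border '')
j=17 s[j]='c': π[17]=0 (border '')
j=18 s[j]='a': π[18]=1 (border 'a')
j=19 s[j]='b': k: 1→0; π[19]=0 (border '')
j=20 s[j]='b': π[20]=0 (border '')
j=21 s[j]='b': π[21]=0 (border '')
j=22 s[j]='d': π[22]=0 (border '')
j=23 s[j]='a': π[23]=1 (border 'a')
j=24 s[j]='d': k: 1→0; π[24]=0 (border '')
j=25 s[j]='b': π[25]=0 (border '')
j=26 s[j]='b': π[26]=0 (border '')
j=27 s[j]='c': π[27]=0 (border '')
j=28 s[j]='a': π[28]=1 (border 'a')
j=29 s[j]='c': π[29]=2 (border 'ac')
j=30 s[j]='a': k: 2→0; π[30]=1 (border 'a')
j=31 s[j]='d': k: 1→0; π[31]=0 (border '')
j=32 s[j]='c': π[32]=0 (border '')
j=33 s[j]='a': π[33]=1 (border 'a')
j=34 s[j]='a': k: 1→0; π[34]=1 (border 'a')
j=35 s[j]='c': π[35]=2 (border 'ac')
j=36 s[j]='d': k: 2→0; π[36]=0 (border '')

[0, 0, 0, 0, 1, 0, 0, 0, 0, 1, 0, 0, 1, 0, 1, 0, 0, 0, 1, 0, 0, 0, 0, 1, 0, 0, 0, 0, 1, 2, 1, 0, 0, 1, 1, 2, 0]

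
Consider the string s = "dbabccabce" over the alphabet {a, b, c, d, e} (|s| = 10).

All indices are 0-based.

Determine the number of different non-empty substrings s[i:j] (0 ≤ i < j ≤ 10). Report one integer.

rank | idx | suffix
   0 |   2 | abccabce
   1 |   6 | abce
   2 |   1 | babccabce
   3 |   3 | bccabce
   4 |   7 | bce
   5 |   5 | cabce
   6 |   4 | ccabce
   7 |   8 | ce
   8 |   0 | dbabccabce
   9 |   9 | e

SA = [2, 6, 1, 3, 7, 5, 4, 8, 0, 9]
rank  pair      lcp
   1  s[2:],s[6:]  3  'abc'
   2  s[6:],s[1:]  0  ''
   3  s[1:],s[3:]  1  'b'
   4  s[3:],s[7:]  2  'bc'
   5  s[7:],s[5:]  0  ''
   6  s[5:],s[4:]  1  'c'
   7  s[4:],s[8:]  1  'c'
   8  s[8:],s[0:]  0  ''
   9  s[0:],s[9:]  0  ''

n(n+1)/2 = 10·11/2 = 55
Σ LCP = 0 + 3 + 0 + 1 + 2 + 0 + 1 + 1 + 0 + 0 = 8
distinct = 55 − 8 = 47

47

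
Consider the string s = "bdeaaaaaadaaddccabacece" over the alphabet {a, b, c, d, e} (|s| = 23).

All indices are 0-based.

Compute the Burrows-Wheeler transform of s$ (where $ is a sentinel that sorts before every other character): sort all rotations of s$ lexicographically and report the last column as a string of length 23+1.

eeaaaadcbaaa$cdeaadabcdc

rank  rotation                  last
    0  $bdeaaaaaadaaddccabacece  e
    1  aaaaaadaaddccabacece$bde  e
    2  aaaaadaaddccabacece$bdea  a
    3  aaaadaaddccabacece$bdeaa  a
    4  aaadaaddccabacece$bdeaaa  a
    5  aadaaddccabacece$bdeaaaa  a
    6  aaddccabacece$bdeaaaaaad  d
    7  abacece$bdeaaaaaadaaddcc  c
    8  acece$bdeaaaaaadaaddccab  b
    9  adaaddccabacece$bdeaaaaa  a
   10  addccabacece$bdeaaaaaada  a
   11  bacece$bdeaaaaaadaaddcca  a
   12  bdeaaaaaadaaddccabacece$  $
   13  cabacece$bdeaaaaaadaaddc  c
   14  ccabacece$bdeaaaaaadaadd  d
   15  ce$bdeaaaaaadaaddccabace  e
   16  cece$bdeaaaaaadaaddccaba  a
   17  daaddccabacece$bdeaaaaaa  a
   18  dccabacece$bdeaaaaaadaad  d
   19  ddccabacece$bdeaaaaaadaa  a
   20  deaaaaaadaaddccabacece$b  b
   21  e$bdeaaaaaadaaddccabacec  c
   22  eaaaaaadaaddccabacece$bd  d
   23  ece$bdeaaaaaadaaddccabac  c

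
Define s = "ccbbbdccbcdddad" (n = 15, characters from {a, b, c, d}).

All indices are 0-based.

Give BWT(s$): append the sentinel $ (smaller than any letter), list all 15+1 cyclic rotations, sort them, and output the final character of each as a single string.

rank  rotation          last
    0  $ccbbbdccbcdddad  d
    1  ad$ccbbbdccbcddd  d
    2  bbbdccbcdddad$cc  c
    3  bbdccbcdddad$ccb  b
    4  bcdddad$ccbbbdcc  c
    5  bdccbcdddad$ccbb  b
    6  cbbbdccbcdddad$c  c
    7  cbcdddad$ccbbbdc  c
    8  ccbbbdccbcdddad$  $
    9  ccbcdddad$ccbbbd  d
   10  cdddad$ccbbbdccb  b
   11  d$ccbbbdccbcddda  a
   12  dad$ccbbbdccbcdd  d
   13  dccbcdddad$ccbbb  b
   14  ddad$ccbbbdccbcd  d
   15  dddad$ccbbbdccbc  c

ddcbcbcc$dbadbdc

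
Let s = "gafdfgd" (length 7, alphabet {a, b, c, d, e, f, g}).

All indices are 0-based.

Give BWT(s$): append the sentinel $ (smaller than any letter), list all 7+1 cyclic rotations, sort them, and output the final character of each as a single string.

dggfad$f

rank  rotation  last
    0  $gafdfgd  d
    1  afdfgd$g  g
    2  d$gafdfg  g
    3  dfgd$gaf  f
    4  fdfgd$ga  a
    5  fgd$gafd  d
    6  gafdfgd$  $
    7  gd$gafdf  f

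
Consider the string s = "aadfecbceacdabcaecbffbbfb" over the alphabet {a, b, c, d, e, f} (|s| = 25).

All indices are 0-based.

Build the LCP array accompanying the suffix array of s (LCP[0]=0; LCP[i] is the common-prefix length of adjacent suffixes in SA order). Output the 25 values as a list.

rank | idx | suffix
   0 |   0 | aadfecbceacdabcaecbffbbfb
   1 |  12 | abcaecbffbbfb
   2 |   9 | acdabcaecbffbbfb
   3 |   1 | adfecbceacdabcaecbffbbfb
   4 |  15 | aecbffbbfb
   5 |  24 | b
   6 |  21 | bbfb
   7 |  13 | bcaecbffbbfb
   8 |   6 | bceacdabcaecbffbbfb
   9 |  22 | bfb
  10 |  18 | bffbbfb
  11 |  14 | caecbffbbfb
  12 |   5 | cbceacdabcaecbffbbfb
  13 |  17 | cbffbbfb
  14 |  10 | cdabcaecbffbbfb
  15 |   7 | ceacdabcaecbffbbfb
  16 |  11 | dabcaecbffbbfb
  17 |   2 | dfecbceacdabcaecbffbbfb
  18 |   8 | eacdabcaecbffbbfb
  19 |   4 | ecbceacdabcaecbffbbfb
  20 |  16 | ecbffbbfb
  21 |  23 | fb
  22 |  20 | fbbfb
  23 |   3 | fecbceacdabcaecbffbbfb
  24 |  19 | ffbbfb

SA = [0, 12, 9, 1, 15, 24, 21, 13, 6, 22, 18, 14, 5, 17, 10, 7, 11, 2, 8, 4, 16, 23, 20, 3, 19]
i: (SA[i-1],SA[i]) lcp shared
  1: (0,12) 1 'a'
  2: (12,9) 1 'a'
  3: (9,1) 1 'a'
  4: (1,15) 1 'a'
  5: (15,24) 0 ''
  6: (24,21) 1 'b'
  7: (21,13) 1 'b'
  8: (13,6) 2 'bc'
  9: (6,22) 1 'b'
  10: (22,18) 2 'bf'
  11: (18,14) 0 ''
  12: (14,5) 1 'c'
  13: (5,17) 2 'cb'
  14: (17,10) 1 'c'
  15: (10,7) 1 'c'
  16: (7,11) 0 ''
  17: (11,2) 1 'd'
  18: (2,8) 0 ''
  19: (8,4) 1 'e'
  20: (4,16) 3 'ecb'
  21: (16,23) 0 ''
  22: (23,20) 2 'fb'
  23: (20,3) 1 'f'
  24: (3,19) 1 'f'

[0, 1, 1, 1, 1, 0, 1, 1, 2, 1, 2, 0, 1, 2, 1, 1, 0, 1, 0, 1, 3, 0, 2, 1, 1]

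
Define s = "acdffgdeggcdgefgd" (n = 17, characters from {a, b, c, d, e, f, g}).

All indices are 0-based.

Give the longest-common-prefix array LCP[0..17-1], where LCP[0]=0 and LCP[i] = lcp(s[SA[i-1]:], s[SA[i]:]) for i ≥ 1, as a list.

rank | idx | suffix
   0 |   0 | acdffgdeggcdgefgd
   1 |   1 | cdffgdeggcdgefgd
   2 |  10 | cdgefgd
   3 |  16 | d
   4 |   6 | deggcdgefgd
   5 |   2 | dffgdeggcdgefgd
   6 |  11 | dgefgd
   7 |  13 | efgd
   8 |   7 | eggcdgefgd
   9 |   3 | ffgdeggcdgefgd
  10 |  14 | fgd
  11 |   4 | fgdeggcdgefgd
  12 |   9 | gcdgefgd
  13 |  15 | gd
  14 |   5 | gdeggcdgefgd
  15 |  12 | gefgd
  16 |   8 | ggcdgefgd

SA = [0, 1, 10, 16, 6, 2, 11, 13, 7, 3, 14, 4, 9, 15, 5, 12, 8]
i: (SA[i-1],SA[i]) lcp shared
  1: (0,1) 0 ''
  2: (1,10) 2 'cd'
  3: (10,16) 0 ''
  4: (16,6) 1 'd'
  5: (6,2) 1 'd'
  6: (2,11) 1 'd'
  7: (11,13) 0 ''
  8: (13,7) 1 'e'
  9: (7,3) 0 ''
  10: (3,14) 1 'f'
  11: (14,4) 3 'fgd'
  12: (4,9) 0 ''
  13: (9,15) 1 'g'
  14: (15,5) 2 'gd'
  15: (5,12) 1 'g'
  16: (12,8) 1 'g'

[0, 0, 2, 0, 1, 1, 1, 0, 1, 0, 1, 3, 0, 1, 2, 1, 1]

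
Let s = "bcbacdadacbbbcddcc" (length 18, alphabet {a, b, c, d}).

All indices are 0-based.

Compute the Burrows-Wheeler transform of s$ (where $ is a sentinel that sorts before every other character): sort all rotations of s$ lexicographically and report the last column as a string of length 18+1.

cdbdccb$bcbadabacdc

rank  rotation             last
    0  $bcbacdadacbbbcddcc  c
    1  acbbbcddcc$bcbacdad  d
    2  acdadacbbbcddcc$bcb  b
    3  adacbbbcddcc$bcbacd  d
    4  bacdadacbbbcddcc$bc  c
    5  bbbcddcc$bcbacdadac  c
    6  bbcddcc$bcbacdadacb  b
    7  bcbacdadacbbbcddcc$  $
    8  bcddcc$bcbacdadacbb  b
    9  c$bcbacdadacbbbcddc  c
   10  cbacdadacbbbcddcc$b  b
   11  cbbbcddcc$bcbacdada  a
   12  cc$bcbacdadacbbbcdd  d
   13  cdadacbbbcddcc$bcba  a
   14  cddcc$bcbacdadacbbb  b
   15  dacbbbcddcc$bcbacda  a
   16  dadacbbbcddcc$bcbac  c
   17  dcc$bcbacdadacbbbcd  d
   18  ddcc$bcbacdadacbbbc  c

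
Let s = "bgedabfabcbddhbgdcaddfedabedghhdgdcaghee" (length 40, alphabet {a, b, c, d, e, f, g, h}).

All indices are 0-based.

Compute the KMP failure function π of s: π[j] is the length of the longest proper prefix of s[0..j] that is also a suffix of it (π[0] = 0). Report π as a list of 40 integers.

[0, 0, 0, 0, 0, 1, 0, 0, 1, 0, 1, 0, 0, 0, 1, 2, 0, 0, 0, 0, 0, 0, 0, 0, 0, 1, 0, 0, 0, 0, 0, 0, 0, 0, 0, 0, 0, 0, 0, 0]

π[0] = 0
j=1 s[j]='g': π[1]=0 (border '')
j=2 s[j]='e': π[2]=0 (border '')
j=3 s[j]='d': π[3]=0 (border '')
j=4 s[j]='a': π[4]=0 (border '')
j=5 s[j]='b': π[5]=1 (border 'b')
j=6 s[j]='f': k: 1→0; π[6]=0 (border '')
j=7 s[j]='a': π[7]=0 (border '')
j=8 s[j]='b': π[8]=1 (border 'b')
j=9 s[j]='c': k: 1→0; π[9]=0 (border '')
j=10 s[j]='b': π[10]=1 (border 'b')
j=11 s[j]='d': k: 1→0; π[11]=0 (border '')
j=12 s[j]='d': π[12]=0 (border '')
j=13 s[j]='h': π[13]=0 (border '')
j=14 s[j]='b': π[14]=1 (border 'b')
j=15 s[j]='g': π[15]=2 (border 'bg')
j=16 s[j]='d': k: 2→0; π[16]=0 (border '')
j=17 s[j]='c': π[17]=0 (border '')
j=18 s[j]='a': π[18]=0 (border '')
j=19 s[j]='d': π[19]=0 (border '')
j=20 s[j]='d': π[20]=0 (border '')
j=21 s[j]='f': π[21]=0 (border '')
j=22 s[j]='e': π[22]=0 (border '')
j=23 s[j]='d': π[23]=0 (border '')
j=24 s[j]='a': π[24]=0 (border '')
j=25 s[j]='b': π[25]=1 (border 'b')
j=26 s[j]='e': k: 1→0; π[26]=0 (border '')
j=27 s[j]='d': π[27]=0 (border '')
j=28 s[j]='g': π[28]=0 (border '')
j=29 s[j]='h': π[29]=0 (border '')
j=30 s[j]='h': π[30]=0 (border '')
j=31 s[j]='d': π[31]=0 (border '')
j=32 s[j]='g': π[32]=0 (border '')
j=33 s[j]='d': π[33]=0 (border '')
j=34 s[j]='c': π[34]=0 (border '')
j=35 s[j]='a': π[35]=0 (border '')
j=36 s[j]='g': π[36]=0 (border '')
j=37 s[j]='h': π[37]=0 (border '')
j=38 s[j]='e': π[38]=0 (border '')
j=39 s[j]='e': π[39]=0 (border '')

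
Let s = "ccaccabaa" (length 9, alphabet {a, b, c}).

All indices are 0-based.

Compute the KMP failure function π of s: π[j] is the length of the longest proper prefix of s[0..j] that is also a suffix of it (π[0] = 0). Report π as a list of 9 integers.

[0, 1, 0, 1, 2, 3, 0, 0, 0]

π[0] = 0
j=1 s[j]='c': π[1]=1 (border 'c')
j=2 s[j]='a': k: 1→0; π[2]=0 (border '')
j=3 s[j]='c': π[3]=1 (border 'c')
j=4 s[j]='c': π[4]=2 (border 'cc')
j=5 s[j]='a': π[5]=3 (border 'cca')
j=6 s[j]='b': k: 3→0; π[6]=0 (border '')
j=7 s[j]='a': π[7]=0 (border '')
j=8 s[j]='a': π[8]=0 (border '')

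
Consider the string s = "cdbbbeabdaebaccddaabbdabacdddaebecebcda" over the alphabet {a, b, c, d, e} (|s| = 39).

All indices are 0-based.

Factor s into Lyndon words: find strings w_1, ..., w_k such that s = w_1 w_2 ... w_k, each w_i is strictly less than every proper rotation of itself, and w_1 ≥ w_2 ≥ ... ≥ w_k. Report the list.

emit factor 1: 'cd' (i=0, period=2)
emit factor 2: 'bbbe' (i=2, period=4)
emit factor 3: 'abdaebaccdd' (i=6, period=11)
emit factor 4: 'aabbdabacdddaebecebcd' (i=17, period=21)
emit factor 5: 'a' (i=38, period=1)

["cd", "bbbe", "abdaebaccdd", "aabbdabacdddaebecebcd", "a"]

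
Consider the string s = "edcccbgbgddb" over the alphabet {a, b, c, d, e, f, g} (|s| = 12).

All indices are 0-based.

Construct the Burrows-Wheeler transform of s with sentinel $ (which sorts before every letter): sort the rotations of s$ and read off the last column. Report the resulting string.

rank  rotation       last
    0  $edcccbgbgddb  b
    1  b$edcccbgbgdd  d
    2  bgbgddb$edccc  c
    3  bgddb$edcccbg  g
    4  cbgbgddb$edcc  c
    5  ccbgbgddb$edc  c
    6  cccbgbgddb$ed  d
    7  db$edcccbgbgd  d
    8  dcccbgbgddb$e  e
    9  ddb$edcccbgbg  g
   10  edcccbgbgddb$  $
   11  gbgddb$edcccb  b
   12  gddb$edcccbgb  b

bdcgccddeg$bb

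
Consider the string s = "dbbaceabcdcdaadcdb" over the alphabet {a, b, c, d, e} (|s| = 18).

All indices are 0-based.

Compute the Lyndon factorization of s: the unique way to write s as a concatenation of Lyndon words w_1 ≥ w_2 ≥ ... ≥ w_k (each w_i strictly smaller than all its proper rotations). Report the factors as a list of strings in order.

emit factor 1: 'd' (i=0, period=1)
emit factor 2: 'b' (i=1, period=1)
emit factor 3: 'b' (i=2, period=1)
emit factor 4: 'ace' (i=3, period=3)
emit factor 5: 'abcdcd' (i=6, period=6)
emit factor 6: 'aadcdb' (i=12, period=6)

["d", "b", "b", "ace", "abcdcd", "aadcdb"]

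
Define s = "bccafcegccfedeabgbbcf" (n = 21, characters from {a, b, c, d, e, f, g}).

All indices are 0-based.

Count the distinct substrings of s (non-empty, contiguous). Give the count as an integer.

sorted suffixes:
  #0 SA[0]=14  'abgbbcf'
  #1 SA[1]=3  'afcegccfedeabgbbcf'
  #2 SA[2]=17  'bbcf'
  #3 SA[3]=0  'bccafcegccfedeabgbbcf'
  #4 SA[4]=18  'bcf'
  #5 SA[5]=15  'bgbbcf'
  #6 SA[6]=2  'cafcegccfedeabgbbcf'
  #7 SA[7]=1  'ccafcegccfedeabgbbcf'
  #8 SA[8]=8  'ccfedeabgbbcf'
  #9 SA[9]=5  'cegccfedeabgbbcf'
  #10 SA[10]=19  'cf'
  #11 SA[11]=9  'cfedeabgbbcf'
  #12 SA[12]=12  'deabgbbcf'
  #13 SA[13]=13  'eabgbbcf'
  #14 SA[14]=11  'edeabgbbcf'
  #15 SA[15]=6  'egccfedeabgbbcf'
  #16 SA[16]=20  'f'
  #17 SA[17]=4  'fcegccfedeabgbbcf'
  #18 SA[18]=10  'fedeabgbbcf'
  #19 SA[19]=16  'gbbcf'
  #20 SA[20]=7  'gccfedeabgbbcf'

SA = [14, 3, 17, 0, 18, 15, 2, 1, 8, 5, 19, 9, 12, 13, 11, 6, 20, 4, 10, 16, 7]
[i] adj suffixes → lcp
  [1] 14/3 → 1 ('a')
  [2] 3/17 → 0 ('')
  [3] 17/0 → 1 ('b')
  [4] 0/18 → 2 ('bc')
  [5] 18/15 → 1 ('b')
  [6] 15/2 → 0 ('')
  [7] 2/1 → 1 ('c')
  [8] 1/8 → 2 ('cc')
  [9] 8/5 → 1 ('c')
  [10] 5/19 → 1 ('c')
  [11] 19/9 → 2 ('cf')
  [12] 9/12 → 0 ('')
  [13] 12/13 → 0 ('')
  [14] 13/11 → 1 ('e')
  [15] 11/6 → 1 ('e')
  [16] 6/20 → 0 ('')
  [17] 20/4 → 1 ('f')
  [18] 4/10 → 1 ('f')
  [19] 10/16 → 0 ('')
  [20] 16/7 → 1 ('g')

n(n+1)/2 = 21·22/2 = 231
Σ LCP = 0 + 1 + 0 + 1 + 2 + 1 + 0 + 1 + 2 + 1 + 1 + 2 + 0 + 0 + 1 + 1 + 0 + 1 + 1 + 0 + 1 = 17
distinct = 231 − 17 = 214

214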